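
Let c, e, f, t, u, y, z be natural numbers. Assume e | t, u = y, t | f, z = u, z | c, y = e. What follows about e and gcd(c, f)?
e | gcd(c, f)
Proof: From u = y and y = e, u = e. z = u and z | c, thus u | c. Since u = e, e | c. Since e | t and t | f, e | f. Because e | c, e | gcd(c, f).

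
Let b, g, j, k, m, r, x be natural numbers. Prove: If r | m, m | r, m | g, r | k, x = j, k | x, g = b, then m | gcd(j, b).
From r | m and m | r, r = m. r | k, so m | k. x = j and k | x, so k | j. m | k, so m | j. Because g = b and m | g, m | b. m | j, so m | gcd(j, b).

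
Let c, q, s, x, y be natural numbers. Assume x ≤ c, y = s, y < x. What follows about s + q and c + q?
s + q < c + q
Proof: From y < x and x ≤ c, y < c. Since y = s, s < c. Then s + q < c + q.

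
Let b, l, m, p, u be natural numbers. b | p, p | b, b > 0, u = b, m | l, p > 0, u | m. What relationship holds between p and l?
p | l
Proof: b | p and p > 0, hence b ≤ p. From p | b and b > 0, p ≤ b. b ≤ p, so b = p. Since u = b, u = p. u | m and m | l, hence u | l. Since u = p, p | l.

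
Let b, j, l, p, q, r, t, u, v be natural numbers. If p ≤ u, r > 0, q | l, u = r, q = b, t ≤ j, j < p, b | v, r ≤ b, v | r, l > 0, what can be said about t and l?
t < l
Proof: j < p and p ≤ u, therefore j < u. Because u = r, j < r. b | v and v | r, therefore b | r. Since r > 0, b ≤ r. Since r ≤ b, b = r. q = b, so q = r. Because q | l and l > 0, q ≤ l. Since q = r, r ≤ l. Since j < r, j < l. t ≤ j, so t < l.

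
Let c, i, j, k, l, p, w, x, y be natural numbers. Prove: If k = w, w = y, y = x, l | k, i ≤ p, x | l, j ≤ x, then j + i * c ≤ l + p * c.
k = w and w = y, therefore k = y. l | k, so l | y. y = x, so l | x. From x | l, x = l. From j ≤ x, j ≤ l. i ≤ p, hence i * c ≤ p * c. j ≤ l, so j + i * c ≤ l + p * c.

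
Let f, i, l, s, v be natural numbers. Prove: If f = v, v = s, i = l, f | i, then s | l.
From f = v and v = s, f = s. f | i, so s | i. Since i = l, s | l.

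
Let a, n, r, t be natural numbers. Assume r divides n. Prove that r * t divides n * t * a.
From r divides n, r * t divides n * t. Then r * t divides n * t * a.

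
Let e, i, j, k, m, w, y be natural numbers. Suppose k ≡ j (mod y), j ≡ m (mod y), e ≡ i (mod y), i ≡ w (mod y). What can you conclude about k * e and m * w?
k * e ≡ m * w (mod y)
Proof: Since k ≡ j (mod y) and j ≡ m (mod y), k ≡ m (mod y). Because e ≡ i (mod y) and i ≡ w (mod y), e ≡ w (mod y). Since k ≡ m (mod y), k * e ≡ m * w (mod y).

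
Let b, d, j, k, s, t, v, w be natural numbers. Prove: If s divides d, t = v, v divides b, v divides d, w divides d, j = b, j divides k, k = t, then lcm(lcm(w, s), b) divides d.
w divides d and s divides d, thus lcm(w, s) divides d. k = t and j divides k, hence j divides t. j = b, so b divides t. Because t = v, b divides v. v divides b, so v = b. From v divides d, b divides d. Since lcm(w, s) divides d, lcm(lcm(w, s), b) divides d.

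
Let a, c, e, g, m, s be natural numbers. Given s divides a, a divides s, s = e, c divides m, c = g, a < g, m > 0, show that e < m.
Because a divides s and s divides a, a = s. Since s = e, a = e. c = g and c divides m, hence g divides m. m > 0, so g ≤ m. Since a < g, a < m. Since a = e, e < m.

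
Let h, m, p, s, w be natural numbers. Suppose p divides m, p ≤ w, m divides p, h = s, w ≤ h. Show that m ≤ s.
p divides m and m divides p, so p = m. Because p ≤ w, m ≤ w. h = s and w ≤ h, hence w ≤ s. Since m ≤ w, m ≤ s.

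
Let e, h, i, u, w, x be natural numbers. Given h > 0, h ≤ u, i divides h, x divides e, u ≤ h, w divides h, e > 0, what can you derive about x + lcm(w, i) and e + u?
x + lcm(w, i) ≤ e + u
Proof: x divides e and e > 0, therefore x ≤ e. h ≤ u and u ≤ h, hence h = u. w divides h and i divides h, hence lcm(w, i) divides h. Since h > 0, lcm(w, i) ≤ h. Since h = u, lcm(w, i) ≤ u. x ≤ e, so x + lcm(w, i) ≤ e + u.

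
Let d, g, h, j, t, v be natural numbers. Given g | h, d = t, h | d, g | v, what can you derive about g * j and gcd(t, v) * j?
g * j | gcd(t, v) * j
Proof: g | h and h | d, thus g | d. From d = t, g | t. g | v, so g | gcd(t, v). Then g * j | gcd(t, v) * j.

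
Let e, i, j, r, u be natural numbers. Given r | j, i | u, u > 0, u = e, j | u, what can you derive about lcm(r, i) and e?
lcm(r, i) ≤ e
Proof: From r | j and j | u, r | u. i | u, so lcm(r, i) | u. Since u > 0, lcm(r, i) ≤ u. Since u = e, lcm(r, i) ≤ e.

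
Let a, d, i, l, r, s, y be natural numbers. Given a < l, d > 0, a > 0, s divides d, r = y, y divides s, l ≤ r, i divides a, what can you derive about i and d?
i < d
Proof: Because i divides a and a > 0, i ≤ a. Since r = y and l ≤ r, l ≤ y. y divides s and s divides d, hence y divides d. d > 0, so y ≤ d. Since l ≤ y, l ≤ d. Since a < l, a < d. Since i ≤ a, i < d.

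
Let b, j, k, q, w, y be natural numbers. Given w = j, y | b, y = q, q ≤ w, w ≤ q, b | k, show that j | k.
Because q ≤ w and w ≤ q, q = w. Since w = j, q = j. y | b and b | k, hence y | k. Since y = q, q | k. q = j, so j | k.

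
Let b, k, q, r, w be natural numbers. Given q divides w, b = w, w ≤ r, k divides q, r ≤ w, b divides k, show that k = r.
Since k divides q and q divides w, k divides w. b = w and b divides k, therefore w divides k. Since k divides w, k = w. w ≤ r and r ≤ w, so w = r. Since k = w, k = r.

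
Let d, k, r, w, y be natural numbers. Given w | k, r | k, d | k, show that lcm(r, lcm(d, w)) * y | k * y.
d | k and w | k, thus lcm(d, w) | k. r | k, so lcm(r, lcm(d, w)) | k. Then lcm(r, lcm(d, w)) * y | k * y.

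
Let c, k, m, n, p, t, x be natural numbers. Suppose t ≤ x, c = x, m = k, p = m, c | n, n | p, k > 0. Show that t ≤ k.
Because c | n and n | p, c | p. Since p = m, c | m. Since m = k, c | k. Since c = x, x | k. k > 0, so x ≤ k. t ≤ x, so t ≤ k.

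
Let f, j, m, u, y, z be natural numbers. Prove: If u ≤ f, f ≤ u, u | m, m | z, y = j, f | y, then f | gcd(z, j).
From u ≤ f and f ≤ u, u = f. u | m and m | z, therefore u | z. u = f, so f | z. y = j and f | y, hence f | j. Because f | z, f | gcd(z, j).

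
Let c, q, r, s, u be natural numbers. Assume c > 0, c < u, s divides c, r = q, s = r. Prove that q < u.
Since s = r and r = q, s = q. s divides c and c > 0, thus s ≤ c. Since s = q, q ≤ c. c < u, so q < u.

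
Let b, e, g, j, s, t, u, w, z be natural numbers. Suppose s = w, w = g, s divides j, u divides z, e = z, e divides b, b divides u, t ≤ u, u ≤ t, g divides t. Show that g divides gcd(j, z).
Since s = w and w = g, s = g. s divides j, so g divides j. e = z and e divides b, hence z divides b. Since b divides u, z divides u. Because u divides z, u = z. t ≤ u and u ≤ t, thus t = u. g divides t, so g divides u. u = z, so g divides z. From g divides j, g divides gcd(j, z).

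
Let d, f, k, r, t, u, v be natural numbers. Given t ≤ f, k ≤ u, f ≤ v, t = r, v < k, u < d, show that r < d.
t ≤ f and f ≤ v, hence t ≤ v. Since t = r, r ≤ v. v < k and k ≤ u, hence v < u. r ≤ v, so r < u. Since u < d, r < d.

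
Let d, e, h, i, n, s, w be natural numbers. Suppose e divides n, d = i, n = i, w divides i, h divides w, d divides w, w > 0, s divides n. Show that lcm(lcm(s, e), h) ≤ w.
d = i and d divides w, hence i divides w. w divides i, so i = w. Because s divides n and e divides n, lcm(s, e) divides n. n = i, so lcm(s, e) divides i. i = w, so lcm(s, e) divides w. h divides w, so lcm(lcm(s, e), h) divides w. Since w > 0, lcm(lcm(s, e), h) ≤ w.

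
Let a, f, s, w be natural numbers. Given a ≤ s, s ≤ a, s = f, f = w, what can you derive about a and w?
a = w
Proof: Since a ≤ s and s ≤ a, a = s. Since s = f, a = f. f = w, so a = w.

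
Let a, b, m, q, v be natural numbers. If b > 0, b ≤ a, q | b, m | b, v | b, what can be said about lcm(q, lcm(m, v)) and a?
lcm(q, lcm(m, v)) ≤ a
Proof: Since m | b and v | b, lcm(m, v) | b. q | b, so lcm(q, lcm(m, v)) | b. b > 0, so lcm(q, lcm(m, v)) ≤ b. Since b ≤ a, lcm(q, lcm(m, v)) ≤ a.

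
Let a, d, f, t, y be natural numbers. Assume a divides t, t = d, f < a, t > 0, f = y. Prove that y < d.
Since a divides t and t > 0, a ≤ t. Since t = d, a ≤ d. f < a, so f < d. Since f = y, y < d.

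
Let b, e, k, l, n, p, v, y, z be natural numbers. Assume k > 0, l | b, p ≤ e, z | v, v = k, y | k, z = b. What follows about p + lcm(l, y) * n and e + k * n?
p + lcm(l, y) * n ≤ e + k * n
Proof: z = b and z | v, so b | v. v = k, so b | k. Since l | b, l | k. Since y | k, lcm(l, y) | k. k > 0, so lcm(l, y) ≤ k. Then lcm(l, y) * n ≤ k * n. Since p ≤ e, p + lcm(l, y) * n ≤ e + k * n.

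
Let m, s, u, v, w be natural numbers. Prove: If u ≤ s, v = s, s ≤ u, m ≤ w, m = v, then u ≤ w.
Since s ≤ u and u ≤ s, s = u. From m = v and v = s, m = s. m ≤ w, so s ≤ w. Since s = u, u ≤ w.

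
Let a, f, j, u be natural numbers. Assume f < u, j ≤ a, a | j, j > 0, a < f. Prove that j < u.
a | j and j > 0, hence a ≤ j. j ≤ a, so a = j. Since a < f and f < u, a < u. a = j, so j < u.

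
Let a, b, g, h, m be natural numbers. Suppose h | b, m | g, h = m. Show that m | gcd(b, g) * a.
h = m and h | b, hence m | b. Since m | g, m | gcd(b, g). Then m | gcd(b, g) * a.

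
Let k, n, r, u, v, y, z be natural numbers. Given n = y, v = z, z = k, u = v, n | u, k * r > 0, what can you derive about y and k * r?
y ≤ k * r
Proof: v = z and z = k, so v = k. Because u = v and n | u, n | v. v = k, so n | k. n = y, so y | k. Then y | k * r. k * r > 0, so y ≤ k * r.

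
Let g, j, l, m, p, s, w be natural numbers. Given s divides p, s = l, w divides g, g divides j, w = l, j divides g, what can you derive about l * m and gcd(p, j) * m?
l * m divides gcd(p, j) * m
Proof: s = l and s divides p, so l divides p. g divides j and j divides g, therefore g = j. w divides g, so w divides j. w = l, so l divides j. From l divides p, l divides gcd(p, j). Then l * m divides gcd(p, j) * m.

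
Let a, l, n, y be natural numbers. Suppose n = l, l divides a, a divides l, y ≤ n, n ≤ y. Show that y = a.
Because y ≤ n and n ≤ y, y = n. Because n = l, y = l. Since l divides a and a divides l, l = a. Since y = l, y = a.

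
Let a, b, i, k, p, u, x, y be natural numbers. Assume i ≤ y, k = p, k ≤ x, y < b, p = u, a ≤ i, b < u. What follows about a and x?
a < x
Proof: a ≤ i and i ≤ y, hence a ≤ y. Since y < b, a < b. Since b < u, a < u. k = p and p = u, so k = u. k ≤ x, so u ≤ x. From a < u, a < x.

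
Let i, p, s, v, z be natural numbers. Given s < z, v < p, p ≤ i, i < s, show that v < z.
From p ≤ i and i < s, p < s. v < p, so v < s. s < z, so v < z.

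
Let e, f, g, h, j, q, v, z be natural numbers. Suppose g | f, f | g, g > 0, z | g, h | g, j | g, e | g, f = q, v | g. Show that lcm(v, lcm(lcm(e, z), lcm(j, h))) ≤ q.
From g | f and f | g, g = f. Since f = q, g = q. Since e | g and z | g, lcm(e, z) | g. Since j | g and h | g, lcm(j, h) | g. lcm(e, z) | g, so lcm(lcm(e, z), lcm(j, h)) | g. Since v | g, lcm(v, lcm(lcm(e, z), lcm(j, h))) | g. g > 0, so lcm(v, lcm(lcm(e, z), lcm(j, h))) ≤ g. Since g = q, lcm(v, lcm(lcm(e, z), lcm(j, h))) ≤ q.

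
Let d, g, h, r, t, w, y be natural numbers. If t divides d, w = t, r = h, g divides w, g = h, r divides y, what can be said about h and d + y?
h divides d + y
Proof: Because w = t and g divides w, g divides t. Since g = h, h divides t. Since t divides d, h divides d. Since r = h and r divides y, h divides y. Since h divides d, h divides d + y.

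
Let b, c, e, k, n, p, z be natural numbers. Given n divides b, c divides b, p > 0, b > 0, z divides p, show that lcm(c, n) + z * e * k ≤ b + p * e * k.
c divides b and n divides b, so lcm(c, n) divides b. b > 0, so lcm(c, n) ≤ b. From z divides p and p > 0, z ≤ p. By multiplying by a non-negative, z * e ≤ p * e. By multiplying by a non-negative, z * e * k ≤ p * e * k. Since lcm(c, n) ≤ b, lcm(c, n) + z * e * k ≤ b + p * e * k.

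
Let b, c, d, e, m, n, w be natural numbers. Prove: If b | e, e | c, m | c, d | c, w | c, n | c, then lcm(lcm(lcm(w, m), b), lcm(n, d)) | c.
w | c and m | c, hence lcm(w, m) | c. From b | e and e | c, b | c. Since lcm(w, m) | c, lcm(lcm(w, m), b) | c. Because n | c and d | c, lcm(n, d) | c. lcm(lcm(w, m), b) | c, so lcm(lcm(lcm(w, m), b), lcm(n, d)) | c.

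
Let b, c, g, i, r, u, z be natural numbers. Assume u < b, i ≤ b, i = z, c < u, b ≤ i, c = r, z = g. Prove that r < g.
i = z and z = g, therefore i = g. b ≤ i and i ≤ b, therefore b = i. Because c < u and u < b, c < b. b = i, so c < i. c = r, so r < i. Since i = g, r < g.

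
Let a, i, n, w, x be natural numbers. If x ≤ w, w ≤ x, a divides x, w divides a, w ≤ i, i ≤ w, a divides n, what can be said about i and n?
i divides n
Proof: Since x ≤ w and w ≤ x, x = w. Since a divides x, a divides w. w divides a, so a = w. Because w ≤ i and i ≤ w, w = i. a = w, so a = i. a divides n, so i divides n.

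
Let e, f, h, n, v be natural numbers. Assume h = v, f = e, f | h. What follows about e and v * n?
e | v * n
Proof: h = v and f | h, thus f | v. From f = e, e | v. Then e | v * n.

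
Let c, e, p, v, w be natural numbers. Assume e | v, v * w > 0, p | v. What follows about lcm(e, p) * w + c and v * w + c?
lcm(e, p) * w + c ≤ v * w + c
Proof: e | v and p | v, thus lcm(e, p) | v. Then lcm(e, p) * w | v * w. Since v * w > 0, lcm(e, p) * w ≤ v * w. Then lcm(e, p) * w + c ≤ v * w + c.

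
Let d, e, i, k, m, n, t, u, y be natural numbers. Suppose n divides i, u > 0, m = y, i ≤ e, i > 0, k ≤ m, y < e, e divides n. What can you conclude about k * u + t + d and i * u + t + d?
k * u + t + d < i * u + t + d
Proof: Because e divides n and n divides i, e divides i. Since i > 0, e ≤ i. i ≤ e, so e = i. m = y and k ≤ m, thus k ≤ y. y < e, so k < e. From e = i, k < i. From u > 0, by multiplying by a positive, k * u < i * u. Then k * u + t < i * u + t. Then k * u + t + d < i * u + t + d.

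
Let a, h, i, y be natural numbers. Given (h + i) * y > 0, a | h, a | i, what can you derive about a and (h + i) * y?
a ≤ (h + i) * y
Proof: Since a | h and a | i, a | h + i. Then a | (h + i) * y. Because (h + i) * y > 0, a ≤ (h + i) * y.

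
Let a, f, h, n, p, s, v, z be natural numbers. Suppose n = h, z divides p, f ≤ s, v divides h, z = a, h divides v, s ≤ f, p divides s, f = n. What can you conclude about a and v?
a divides v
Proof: Because h divides v and v divides h, h = v. Since n = h, n = v. Since s ≤ f and f ≤ s, s = f. From p divides s, p divides f. f = n, so p divides n. Since z divides p, z divides n. n = v, so z divides v. Because z = a, a divides v.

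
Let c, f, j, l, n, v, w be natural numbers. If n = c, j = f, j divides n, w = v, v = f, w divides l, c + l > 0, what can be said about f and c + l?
f ≤ c + l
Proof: Because j = f and j divides n, f divides n. Since n = c, f divides c. From w = v and v = f, w = f. w divides l, so f divides l. Since f divides c, f divides c + l. c + l > 0, so f ≤ c + l.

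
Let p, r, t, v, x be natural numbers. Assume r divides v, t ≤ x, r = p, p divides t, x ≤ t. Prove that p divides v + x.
Since r = p and r divides v, p divides v. t ≤ x and x ≤ t, therefore t = x. Since p divides t, p divides x. Since p divides v, p divides v + x.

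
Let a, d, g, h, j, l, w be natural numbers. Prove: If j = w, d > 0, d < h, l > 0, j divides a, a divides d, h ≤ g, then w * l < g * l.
j divides a and a divides d, therefore j divides d. Since j = w, w divides d. d > 0, so w ≤ d. d < h and h ≤ g, hence d < g. Since w ≤ d, w < g. Because l > 0, by multiplying by a positive, w * l < g * l.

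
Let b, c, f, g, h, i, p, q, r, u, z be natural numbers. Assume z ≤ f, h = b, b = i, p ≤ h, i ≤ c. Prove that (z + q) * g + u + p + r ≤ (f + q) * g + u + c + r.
z ≤ f, thus z + q ≤ f + q. Then (z + q) * g ≤ (f + q) * g. Then (z + q) * g + u ≤ (f + q) * g + u. h = b and b = i, thus h = i. Since p ≤ h, p ≤ i. Because i ≤ c, p ≤ c. Then p + r ≤ c + r. Since (z + q) * g + u ≤ (f + q) * g + u, (z + q) * g + u + p + r ≤ (f + q) * g + u + c + r.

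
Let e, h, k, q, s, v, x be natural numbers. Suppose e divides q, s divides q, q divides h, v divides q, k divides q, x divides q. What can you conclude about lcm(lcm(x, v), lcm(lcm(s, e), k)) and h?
lcm(lcm(x, v), lcm(lcm(s, e), k)) divides h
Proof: From x divides q and v divides q, lcm(x, v) divides q. s divides q and e divides q, hence lcm(s, e) divides q. From k divides q, lcm(lcm(s, e), k) divides q. lcm(x, v) divides q, so lcm(lcm(x, v), lcm(lcm(s, e), k)) divides q. q divides h, so lcm(lcm(x, v), lcm(lcm(s, e), k)) divides h.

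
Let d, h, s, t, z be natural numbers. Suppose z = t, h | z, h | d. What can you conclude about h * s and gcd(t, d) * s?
h * s | gcd(t, d) * s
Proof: Since z = t and h | z, h | t. h | d, so h | gcd(t, d). Then h * s | gcd(t, d) * s.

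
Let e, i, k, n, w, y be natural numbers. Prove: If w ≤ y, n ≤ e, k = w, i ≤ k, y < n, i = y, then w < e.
i = y and i ≤ k, therefore y ≤ k. Since k = w, y ≤ w. Since w ≤ y, y = w. Since y < n, w < n. n ≤ e, so w < e.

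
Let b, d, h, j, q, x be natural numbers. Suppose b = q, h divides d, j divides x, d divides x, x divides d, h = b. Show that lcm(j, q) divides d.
x divides d and d divides x, therefore x = d. j divides x, so j divides d. h = b and b = q, so h = q. Since h divides d, q divides d. j divides d, so lcm(j, q) divides d.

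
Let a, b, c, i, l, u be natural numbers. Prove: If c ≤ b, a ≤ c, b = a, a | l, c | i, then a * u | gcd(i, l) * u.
From b = a and c ≤ b, c ≤ a. a ≤ c, so c = a. Because c | i, a | i. a | l, so a | gcd(i, l). Then a * u | gcd(i, l) * u.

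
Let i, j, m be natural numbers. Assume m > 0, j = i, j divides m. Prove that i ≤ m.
j divides m and m > 0, therefore j ≤ m. j = i, so i ≤ m.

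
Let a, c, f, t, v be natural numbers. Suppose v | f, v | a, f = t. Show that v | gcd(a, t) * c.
Since f = t and v | f, v | t. Since v | a, v | gcd(a, t). Then v | gcd(a, t) * c.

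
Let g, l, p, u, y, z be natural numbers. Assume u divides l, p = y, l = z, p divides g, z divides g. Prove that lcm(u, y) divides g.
From l = z and u divides l, u divides z. z divides g, so u divides g. p = y and p divides g, thus y divides g. u divides g, so lcm(u, y) divides g.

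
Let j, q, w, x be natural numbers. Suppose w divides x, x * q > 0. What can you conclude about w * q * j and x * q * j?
w * q * j ≤ x * q * j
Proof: Since w divides x, w * q divides x * q. Since x * q > 0, w * q ≤ x * q. By multiplying by a non-negative, w * q * j ≤ x * q * j.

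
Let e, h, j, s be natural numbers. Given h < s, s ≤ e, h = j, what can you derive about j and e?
j < e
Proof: h = j and h < s, therefore j < s. Since s ≤ e, j < e.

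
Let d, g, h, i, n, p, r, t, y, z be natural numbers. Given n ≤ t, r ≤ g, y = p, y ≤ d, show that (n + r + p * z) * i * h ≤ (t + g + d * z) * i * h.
n ≤ t and r ≤ g, hence n + r ≤ t + g. y = p and y ≤ d, so p ≤ d. By multiplying by a non-negative, p * z ≤ d * z. Since n + r ≤ t + g, n + r + p * z ≤ t + g + d * z. By multiplying by a non-negative, (n + r + p * z) * i ≤ (t + g + d * z) * i. By multiplying by a non-negative, (n + r + p * z) * i * h ≤ (t + g + d * z) * i * h.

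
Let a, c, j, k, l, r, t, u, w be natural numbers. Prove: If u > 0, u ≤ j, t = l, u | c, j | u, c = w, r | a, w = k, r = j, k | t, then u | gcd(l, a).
c = w and w = k, so c = k. Because u | c, u | k. t = l and k | t, so k | l. u | k, so u | l. Since j | u and u > 0, j ≤ u. u ≤ j, so j = u. r = j and r | a, thus j | a. j = u, so u | a. From u | l, u | gcd(l, a).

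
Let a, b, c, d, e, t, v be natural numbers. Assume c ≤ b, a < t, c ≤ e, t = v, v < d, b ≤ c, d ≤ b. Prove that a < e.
t = v and a < t, therefore a < v. v < d and d ≤ b, therefore v < b. a < v, so a < b. c ≤ b and b ≤ c, so c = b. c ≤ e, so b ≤ e. Since a < b, a < e.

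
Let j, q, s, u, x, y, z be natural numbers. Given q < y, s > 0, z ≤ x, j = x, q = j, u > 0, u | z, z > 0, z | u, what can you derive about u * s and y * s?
u * s < y * s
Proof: Because z | u and u > 0, z ≤ u. u | z and z > 0, thus u ≤ z. Since z ≤ u, z = u. q = j and j = x, thus q = x. q < y, so x < y. z ≤ x, so z < y. From z = u, u < y. s > 0, so u * s < y * s.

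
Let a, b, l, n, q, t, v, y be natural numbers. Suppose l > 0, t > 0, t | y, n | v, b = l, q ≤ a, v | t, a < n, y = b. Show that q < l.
q ≤ a and a < n, so q < n. n | v and v | t, therefore n | t. t > 0, so n ≤ t. From y = b and b = l, y = l. From t | y, t | l. Since l > 0, t ≤ l. n ≤ t, so n ≤ l. Since q < n, q < l.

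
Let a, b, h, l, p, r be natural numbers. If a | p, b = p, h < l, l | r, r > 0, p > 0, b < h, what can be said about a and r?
a < r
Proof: Since a | p and p > 0, a ≤ p. b = p and b < h, hence p < h. a ≤ p, so a < h. Since h < l, a < l. l | r and r > 0, therefore l ≤ r. Since a < l, a < r.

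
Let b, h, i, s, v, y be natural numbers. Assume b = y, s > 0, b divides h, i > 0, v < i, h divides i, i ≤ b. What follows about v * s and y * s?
v * s < y * s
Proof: Because b divides h and h divides i, b divides i. Since i > 0, b ≤ i. i ≤ b, so i = b. From b = y, i = y. Since v < i, v < y. Since s > 0, by multiplying by a positive, v * s < y * s.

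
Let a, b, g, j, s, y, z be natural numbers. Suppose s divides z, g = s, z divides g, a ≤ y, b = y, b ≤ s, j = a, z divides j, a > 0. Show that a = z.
g = s and z divides g, hence z divides s. s divides z, so s = z. Because b = y and b ≤ s, y ≤ s. Since a ≤ y, a ≤ s. s = z, so a ≤ z. Because j = a and z divides j, z divides a. Because a > 0, z ≤ a. a ≤ z, so a = z.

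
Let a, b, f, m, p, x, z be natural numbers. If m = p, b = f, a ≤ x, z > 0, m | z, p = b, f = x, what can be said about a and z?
a ≤ z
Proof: b = f and f = x, hence b = x. m = p and p = b, therefore m = b. m | z, so b | z. b = x, so x | z. z > 0, so x ≤ z. Since a ≤ x, a ≤ z.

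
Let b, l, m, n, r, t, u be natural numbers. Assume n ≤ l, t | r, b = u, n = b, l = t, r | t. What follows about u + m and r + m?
u + m ≤ r + m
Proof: From n = b and b = u, n = u. t | r and r | t, thus t = r. l = t, so l = r. Since n ≤ l, n ≤ r. n = u, so u ≤ r. Then u + m ≤ r + m.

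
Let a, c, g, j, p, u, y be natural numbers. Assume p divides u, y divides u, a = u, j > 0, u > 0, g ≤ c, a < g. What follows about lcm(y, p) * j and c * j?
lcm(y, p) * j < c * j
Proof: y divides u and p divides u, hence lcm(y, p) divides u. u > 0, so lcm(y, p) ≤ u. Because a = u and a < g, u < g. g ≤ c, so u < c. lcm(y, p) ≤ u, so lcm(y, p) < c. Since j > 0, by multiplying by a positive, lcm(y, p) * j < c * j.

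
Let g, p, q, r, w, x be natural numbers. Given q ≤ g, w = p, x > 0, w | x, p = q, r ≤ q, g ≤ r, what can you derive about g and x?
g ≤ x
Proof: Since w = p and p = q, w = q. g ≤ r and r ≤ q, therefore g ≤ q. From q ≤ g, q = g. Since w = q, w = g. Because w | x and x > 0, w ≤ x. Because w = g, g ≤ x.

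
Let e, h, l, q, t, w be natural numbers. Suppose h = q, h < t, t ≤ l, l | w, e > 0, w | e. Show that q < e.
h = q and h < t, thus q < t. Since t ≤ l, q < l. Because l | w and w | e, l | e. e > 0, so l ≤ e. q < l, so q < e.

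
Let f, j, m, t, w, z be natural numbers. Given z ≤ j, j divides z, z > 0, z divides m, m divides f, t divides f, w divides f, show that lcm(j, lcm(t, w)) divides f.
j divides z and z > 0, thus j ≤ z. z ≤ j, so z = j. z divides m and m divides f, therefore z divides f. From z = j, j divides f. t divides f and w divides f, thus lcm(t, w) divides f. j divides f, so lcm(j, lcm(t, w)) divides f.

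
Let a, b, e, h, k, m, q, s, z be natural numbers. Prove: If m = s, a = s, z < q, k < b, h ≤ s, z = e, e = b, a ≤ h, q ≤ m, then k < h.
a = s and a ≤ h, therefore s ≤ h. From h ≤ s, s = h. z = e and e = b, thus z = b. From z < q and q ≤ m, z < m. Since z = b, b < m. Because m = s, b < s. Since k < b, k < s. s = h, so k < h.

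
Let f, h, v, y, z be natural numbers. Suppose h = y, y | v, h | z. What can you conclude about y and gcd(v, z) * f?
y | gcd(v, z) * f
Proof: h = y and h | z, thus y | z. Since y | v, y | gcd(v, z). Then y | gcd(v, z) * f.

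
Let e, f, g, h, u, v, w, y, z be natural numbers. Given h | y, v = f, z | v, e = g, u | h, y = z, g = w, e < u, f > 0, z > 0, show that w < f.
e = g and g = w, thus e = w. Since e < u, w < u. Because u | h and h | y, u | y. Since y = z, u | z. z > 0, so u ≤ z. v = f and z | v, thus z | f. f > 0, so z ≤ f. Since u ≤ z, u ≤ f. Because w < u, w < f.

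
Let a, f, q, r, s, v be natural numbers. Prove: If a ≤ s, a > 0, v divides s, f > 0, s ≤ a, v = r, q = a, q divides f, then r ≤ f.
s ≤ a and a ≤ s, hence s = a. Since v divides s, v divides a. a > 0, so v ≤ a. Because q = a and q divides f, a divides f. f > 0, so a ≤ f. Since v ≤ a, v ≤ f. Because v = r, r ≤ f.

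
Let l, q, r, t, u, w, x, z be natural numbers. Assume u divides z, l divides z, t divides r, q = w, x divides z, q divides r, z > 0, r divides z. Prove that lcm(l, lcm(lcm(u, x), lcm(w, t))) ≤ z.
Since u divides z and x divides z, lcm(u, x) divides z. q = w and q divides r, so w divides r. Since t divides r, lcm(w, t) divides r. Since r divides z, lcm(w, t) divides z. lcm(u, x) divides z, so lcm(lcm(u, x), lcm(w, t)) divides z. l divides z, so lcm(l, lcm(lcm(u, x), lcm(w, t))) divides z. Since z > 0, lcm(l, lcm(lcm(u, x), lcm(w, t))) ≤ z.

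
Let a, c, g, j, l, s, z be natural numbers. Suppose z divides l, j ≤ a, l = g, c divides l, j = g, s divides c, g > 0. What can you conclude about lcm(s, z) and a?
lcm(s, z) ≤ a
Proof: s divides c and c divides l, hence s divides l. z divides l, so lcm(s, z) divides l. l = g, so lcm(s, z) divides g. Since g > 0, lcm(s, z) ≤ g. From j = g and j ≤ a, g ≤ a. lcm(s, z) ≤ g, so lcm(s, z) ≤ a.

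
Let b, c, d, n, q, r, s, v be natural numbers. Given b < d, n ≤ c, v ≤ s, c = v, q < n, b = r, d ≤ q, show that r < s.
b = r and b < d, hence r < d. q < n and n ≤ c, thus q < c. From d ≤ q, d < c. Since c = v, d < v. From r < d, r < v. v ≤ s, so r < s.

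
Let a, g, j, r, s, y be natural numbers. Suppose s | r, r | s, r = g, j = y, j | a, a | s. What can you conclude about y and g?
y | g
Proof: s | r and r | s, hence s = r. r = g, so s = g. j | a and a | s, thus j | s. Since j = y, y | s. s = g, so y | g.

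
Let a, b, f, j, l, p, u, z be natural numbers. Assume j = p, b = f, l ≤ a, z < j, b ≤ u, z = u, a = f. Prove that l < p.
a = f and l ≤ a, therefore l ≤ f. b = f and b ≤ u, hence f ≤ u. l ≤ f, so l ≤ u. j = p and z < j, therefore z < p. From z = u, u < p. l ≤ u, so l < p.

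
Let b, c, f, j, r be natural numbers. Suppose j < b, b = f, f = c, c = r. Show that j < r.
b = f and f = c, so b = c. Since c = r, b = r. From j < b, j < r.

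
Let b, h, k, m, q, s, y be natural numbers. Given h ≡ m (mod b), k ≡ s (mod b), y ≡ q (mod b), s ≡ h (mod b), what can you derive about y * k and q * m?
y * k ≡ q * m (mod b)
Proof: From k ≡ s (mod b) and s ≡ h (mod b), k ≡ h (mod b). Since h ≡ m (mod b), k ≡ m (mod b). y ≡ q (mod b), so y * k ≡ q * m (mod b).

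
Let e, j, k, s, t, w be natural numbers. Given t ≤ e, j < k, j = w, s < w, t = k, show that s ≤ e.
From t = k and t ≤ e, k ≤ e. Since j < k, j < e. j = w, so w < e. Since s < w, s < e. Then s ≤ e.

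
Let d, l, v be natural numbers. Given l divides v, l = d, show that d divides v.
From l = d and l divides v, by substitution, d divides v.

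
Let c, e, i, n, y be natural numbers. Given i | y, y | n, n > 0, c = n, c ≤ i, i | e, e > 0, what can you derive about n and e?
n ≤ e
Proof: Since i | y and y | n, i | n. From n > 0, i ≤ n. c = n and c ≤ i, so n ≤ i. Since i ≤ n, i = n. Because i | e, n | e. e > 0, so n ≤ e.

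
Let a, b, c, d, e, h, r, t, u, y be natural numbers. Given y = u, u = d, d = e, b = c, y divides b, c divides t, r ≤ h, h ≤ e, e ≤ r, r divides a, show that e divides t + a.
y = u and u = d, hence y = d. d = e, so y = e. Since b = c and y divides b, y divides c. c divides t, so y divides t. Since y = e, e divides t. r ≤ h and h ≤ e, thus r ≤ e. From e ≤ r, r = e. Since r divides a, e divides a. e divides t, so e divides t + a.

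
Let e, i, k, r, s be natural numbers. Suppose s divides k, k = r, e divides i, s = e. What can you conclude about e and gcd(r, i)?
e divides gcd(r, i)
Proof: k = r and s divides k, therefore s divides r. s = e, so e divides r. e divides i, so e divides gcd(r, i).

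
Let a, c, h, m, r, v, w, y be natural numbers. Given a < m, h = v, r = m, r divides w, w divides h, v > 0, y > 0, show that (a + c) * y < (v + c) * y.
r divides w and w divides h, thus r divides h. From r = m, m divides h. h = v, so m divides v. Since v > 0, m ≤ v. Since a < m, a < v. Then a + c < v + c. Since y > 0, by multiplying by a positive, (a + c) * y < (v + c) * y.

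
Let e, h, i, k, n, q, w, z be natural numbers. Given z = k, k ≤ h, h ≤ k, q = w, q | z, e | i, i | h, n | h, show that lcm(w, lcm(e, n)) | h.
k ≤ h and h ≤ k, therefore k = h. z = k, so z = h. q = w and q | z, hence w | z. Since z = h, w | h. e | i and i | h, so e | h. Since n | h, lcm(e, n) | h. Since w | h, lcm(w, lcm(e, n)) | h.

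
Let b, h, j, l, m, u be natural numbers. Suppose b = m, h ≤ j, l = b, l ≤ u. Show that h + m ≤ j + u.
l = b and b = m, so l = m. Since l ≤ u, m ≤ u. Since h ≤ j, h + m ≤ j + u.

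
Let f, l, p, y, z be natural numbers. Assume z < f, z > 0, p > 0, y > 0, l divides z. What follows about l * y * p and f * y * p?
l * y * p < f * y * p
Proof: From l divides z and z > 0, l ≤ z. z < f, so l < f. Since y > 0, by multiplying by a positive, l * y < f * y. Using p > 0 and multiplying by a positive, l * y * p < f * y * p.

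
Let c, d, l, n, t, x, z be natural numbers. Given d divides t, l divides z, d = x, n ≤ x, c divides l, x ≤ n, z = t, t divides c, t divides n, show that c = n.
c divides l and l divides z, hence c divides z. Since z = t, c divides t. Because t divides c, c = t. x ≤ n and n ≤ x, so x = n. From d = x, d = n. Since d divides t, n divides t. Since t divides n, t = n. Since c = t, c = n.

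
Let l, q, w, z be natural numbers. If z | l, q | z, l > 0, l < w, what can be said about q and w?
q < w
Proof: q | z and z | l, hence q | l. l > 0, so q ≤ l. Since l < w, q < w.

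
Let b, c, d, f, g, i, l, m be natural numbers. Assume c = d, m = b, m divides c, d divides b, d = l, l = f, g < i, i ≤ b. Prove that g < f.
m = b and m divides c, thus b divides c. Since c = d, b divides d. Since d divides b, b = d. d = l, so b = l. Since l = f, b = f. Since g < i and i ≤ b, g < b. b = f, so g < f.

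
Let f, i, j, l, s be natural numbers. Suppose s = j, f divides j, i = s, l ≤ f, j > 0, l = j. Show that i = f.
i = s and s = j, therefore i = j. Since l = j and l ≤ f, j ≤ f. f divides j and j > 0, thus f ≤ j. Since j ≤ f, j = f. i = j, so i = f.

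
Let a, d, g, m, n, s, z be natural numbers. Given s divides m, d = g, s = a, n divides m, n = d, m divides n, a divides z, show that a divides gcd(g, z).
m divides n and n divides m, hence m = n. n = d, so m = d. From s = a and s divides m, a divides m. m = d, so a divides d. Because d = g, a divides g. a divides z, so a divides gcd(g, z).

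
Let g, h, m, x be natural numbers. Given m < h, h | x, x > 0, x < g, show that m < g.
h | x and x > 0, so h ≤ x. x < g, so h < g. Since m < h, m < g.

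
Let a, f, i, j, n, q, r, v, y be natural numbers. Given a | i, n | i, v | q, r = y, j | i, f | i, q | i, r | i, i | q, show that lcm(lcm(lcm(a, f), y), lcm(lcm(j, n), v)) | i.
a | i and f | i, so lcm(a, f) | i. Because r = y and r | i, y | i. Because lcm(a, f) | i, lcm(lcm(a, f), y) | i. j | i and n | i, thus lcm(j, n) | i. From q | i and i | q, q = i. From v | q, v | i. Since lcm(j, n) | i, lcm(lcm(j, n), v) | i. Since lcm(lcm(a, f), y) | i, lcm(lcm(lcm(a, f), y), lcm(lcm(j, n), v)) | i.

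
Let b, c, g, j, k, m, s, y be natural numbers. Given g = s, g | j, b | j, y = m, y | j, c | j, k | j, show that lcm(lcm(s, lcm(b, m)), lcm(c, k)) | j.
Since g = s and g | j, s | j. From y = m and y | j, m | j. Since b | j, lcm(b, m) | j. Since s | j, lcm(s, lcm(b, m)) | j. c | j and k | j, so lcm(c, k) | j. Since lcm(s, lcm(b, m)) | j, lcm(lcm(s, lcm(b, m)), lcm(c, k)) | j.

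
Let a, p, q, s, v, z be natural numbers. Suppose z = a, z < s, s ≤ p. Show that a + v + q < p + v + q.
z < s and s ≤ p, so z < p. z = a, so a < p. Then a + v < p + v. Then a + v + q < p + v + q.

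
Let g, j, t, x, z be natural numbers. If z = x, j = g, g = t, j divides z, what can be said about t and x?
t divides x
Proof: j = g and g = t, so j = t. j divides z, so t divides z. z = x, so t divides x.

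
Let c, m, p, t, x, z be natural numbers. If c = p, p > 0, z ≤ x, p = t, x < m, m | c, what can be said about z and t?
z < t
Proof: z ≤ x and x < m, therefore z < m. c = p and m | c, thus m | p. Since p > 0, m ≤ p. Since z < m, z < p. Because p = t, z < t.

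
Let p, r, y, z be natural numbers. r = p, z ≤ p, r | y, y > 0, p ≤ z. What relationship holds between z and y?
z ≤ y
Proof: p ≤ z and z ≤ p, therefore p = z. Since r = p and r | y, p | y. y > 0, so p ≤ y. From p = z, z ≤ y.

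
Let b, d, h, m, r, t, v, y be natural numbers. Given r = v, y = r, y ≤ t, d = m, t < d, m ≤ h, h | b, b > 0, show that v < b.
Because y = r and y ≤ t, r ≤ t. r = v, so v ≤ t. d = m and t < d, thus t < m. v ≤ t, so v < m. h | b and b > 0, so h ≤ b. Since m ≤ h, m ≤ b. Since v < m, v < b.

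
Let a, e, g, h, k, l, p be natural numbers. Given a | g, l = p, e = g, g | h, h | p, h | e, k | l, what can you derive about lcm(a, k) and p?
lcm(a, k) | p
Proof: e = g and h | e, so h | g. Since g | h, h = g. Because h | p, g | p. a | g, so a | p. l = p and k | l, therefore k | p. Since a | p, lcm(a, k) | p.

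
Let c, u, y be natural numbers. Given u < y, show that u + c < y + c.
Because u < y, by adding to both sides, u + c < y + c.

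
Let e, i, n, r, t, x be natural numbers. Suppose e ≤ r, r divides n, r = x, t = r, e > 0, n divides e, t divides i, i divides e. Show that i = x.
Since r divides n and n divides e, r divides e. e > 0, so r ≤ e. e ≤ r, so e = r. i divides e, so i divides r. Because t = r and t divides i, r divides i. i divides r, so i = r. Because r = x, i = x.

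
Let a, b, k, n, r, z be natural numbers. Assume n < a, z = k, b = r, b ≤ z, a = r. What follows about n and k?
n < k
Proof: a = r and n < a, so n < r. z = k and b ≤ z, so b ≤ k. b = r, so r ≤ k. Since n < r, n < k.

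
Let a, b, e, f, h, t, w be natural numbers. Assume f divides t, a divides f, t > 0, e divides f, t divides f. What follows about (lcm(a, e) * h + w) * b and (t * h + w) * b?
(lcm(a, e) * h + w) * b ≤ (t * h + w) * b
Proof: f divides t and t divides f, hence f = t. From a divides f and e divides f, lcm(a, e) divides f. f = t, so lcm(a, e) divides t. t > 0, so lcm(a, e) ≤ t. By multiplying by a non-negative, lcm(a, e) * h ≤ t * h. Then lcm(a, e) * h + w ≤ t * h + w. By multiplying by a non-negative, (lcm(a, e) * h + w) * b ≤ (t * h + w) * b.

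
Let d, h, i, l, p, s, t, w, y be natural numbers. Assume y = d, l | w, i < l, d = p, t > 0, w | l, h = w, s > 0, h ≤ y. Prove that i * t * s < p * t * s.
w | l and l | w, therefore w = l. Since h = w, h = l. Because y = d and d = p, y = p. h ≤ y, so h ≤ p. Since h = l, l ≤ p. i < l, so i < p. t > 0, so i * t < p * t. s > 0, so i * t * s < p * t * s.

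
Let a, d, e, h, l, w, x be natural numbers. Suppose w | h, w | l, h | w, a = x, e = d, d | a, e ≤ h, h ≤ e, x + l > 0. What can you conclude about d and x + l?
d ≤ x + l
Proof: a = x and d | a, hence d | x. Since w | h and h | w, w = h. h ≤ e and e ≤ h, thus h = e. e = d, so h = d. w = h, so w = d. w | l, so d | l. d | x, so d | x + l. x + l > 0, so d ≤ x + l.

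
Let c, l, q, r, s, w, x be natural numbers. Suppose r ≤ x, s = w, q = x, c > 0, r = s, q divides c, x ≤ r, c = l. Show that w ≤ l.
x ≤ r and r ≤ x, so x = r. Because r = s, x = s. s = w, so x = w. Because q = x and q divides c, x divides c. c > 0, so x ≤ c. c = l, so x ≤ l. x = w, so w ≤ l.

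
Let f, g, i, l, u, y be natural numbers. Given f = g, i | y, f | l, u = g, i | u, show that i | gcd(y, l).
Since u = g and i | u, i | g. f = g and f | l, thus g | l. Since i | g, i | l. i | y, so i | gcd(y, l).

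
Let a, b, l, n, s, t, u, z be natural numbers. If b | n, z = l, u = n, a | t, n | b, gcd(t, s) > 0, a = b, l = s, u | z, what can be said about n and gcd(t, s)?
n ≤ gcd(t, s)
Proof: Because b | n and n | b, b = n. Since a = b, a = n. Because a | t, n | t. z = l and l = s, so z = s. u = n and u | z, therefore n | z. Since z = s, n | s. n | t, so n | gcd(t, s). Because gcd(t, s) > 0, n ≤ gcd(t, s).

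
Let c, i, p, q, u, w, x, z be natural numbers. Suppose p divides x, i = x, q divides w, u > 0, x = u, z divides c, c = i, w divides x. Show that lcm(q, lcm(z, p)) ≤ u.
q divides w and w divides x, so q divides x. c = i and i = x, hence c = x. z divides c, so z divides x. p divides x, so lcm(z, p) divides x. Since q divides x, lcm(q, lcm(z, p)) divides x. Since x = u, lcm(q, lcm(z, p)) divides u. u > 0, so lcm(q, lcm(z, p)) ≤ u.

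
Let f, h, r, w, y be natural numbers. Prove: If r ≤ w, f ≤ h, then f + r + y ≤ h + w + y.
f ≤ h and r ≤ w, therefore f + r ≤ h + w. Then f + r + y ≤ h + w + y.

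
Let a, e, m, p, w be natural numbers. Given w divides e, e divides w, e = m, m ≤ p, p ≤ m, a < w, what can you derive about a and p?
a < p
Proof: w divides e and e divides w, therefore w = e. e = m, so w = m. m ≤ p and p ≤ m, so m = p. Since w = m, w = p. Since a < w, a < p.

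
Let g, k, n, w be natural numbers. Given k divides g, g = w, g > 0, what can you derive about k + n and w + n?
k + n ≤ w + n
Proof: k divides g and g > 0, therefore k ≤ g. From g = w, k ≤ w. Then k + n ≤ w + n.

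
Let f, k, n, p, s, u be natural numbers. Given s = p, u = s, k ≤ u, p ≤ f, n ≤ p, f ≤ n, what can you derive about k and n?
k ≤ n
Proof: Because u = s and s = p, u = p. p ≤ f and f ≤ n, thus p ≤ n. n ≤ p, so p = n. Since u = p, u = n. Because k ≤ u, k ≤ n.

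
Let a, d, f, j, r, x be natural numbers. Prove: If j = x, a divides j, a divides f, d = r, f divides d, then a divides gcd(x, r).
j = x and a divides j, hence a divides x. Because d = r and f divides d, f divides r. Since a divides f, a divides r. a divides x, so a divides gcd(x, r).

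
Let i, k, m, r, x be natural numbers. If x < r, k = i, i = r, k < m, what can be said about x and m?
x < m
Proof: From k = i and i = r, k = r. k < m, so r < m. Because x < r, x < m.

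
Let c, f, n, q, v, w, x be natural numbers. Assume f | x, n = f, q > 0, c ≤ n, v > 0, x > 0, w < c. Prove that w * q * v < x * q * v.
n = f and c ≤ n, hence c ≤ f. f | x and x > 0, so f ≤ x. Because c ≤ f, c ≤ x. w < c, so w < x. q > 0, so w * q < x * q. v > 0, so w * q * v < x * q * v.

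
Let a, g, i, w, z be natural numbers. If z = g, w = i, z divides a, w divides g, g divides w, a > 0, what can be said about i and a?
i ≤ a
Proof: g divides w and w divides g, thus g = w. Since z = g, z = w. z divides a, so w divides a. Since a > 0, w ≤ a. w = i, so i ≤ a.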